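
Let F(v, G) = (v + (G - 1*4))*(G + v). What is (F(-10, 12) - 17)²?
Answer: 441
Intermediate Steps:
F(v, G) = (G + v)*(-4 + G + v) (F(v, G) = (v + (G - 4))*(G + v) = (v + (-4 + G))*(G + v) = (-4 + G + v)*(G + v) = (G + v)*(-4 + G + v))
(F(-10, 12) - 17)² = ((12² + (-10)² - 4*12 - 4*(-10) + 2*12*(-10)) - 17)² = ((144 + 100 - 48 + 40 - 240) - 17)² = (-4 - 17)² = (-21)² = 441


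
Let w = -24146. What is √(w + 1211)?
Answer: I*√22935 ≈ 151.44*I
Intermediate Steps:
√(w + 1211) = √(-24146 + 1211) = √(-22935) = I*√22935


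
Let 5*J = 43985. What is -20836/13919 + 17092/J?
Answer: 54609256/122445443 ≈ 0.44599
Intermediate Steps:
J = 8797 (J = (1/5)*43985 = 8797)
-20836/13919 + 17092/J = -20836/13919 + 17092/8797 = 54609256/122445443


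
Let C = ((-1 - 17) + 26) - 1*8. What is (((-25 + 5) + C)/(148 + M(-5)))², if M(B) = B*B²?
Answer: 400/529 ≈ 0.75614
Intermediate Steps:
C = 0 (C = (-18 + 26) - 8 = 8 - 8 = 0)
M(B) = B³
(((-25 + 5) + C)/(148 + M(-5)))² = (((-25 + 5) + 0)/(148 + (-5)³))² = ((-20 + 0)/(148 - 125))² = (-20/23)² = 400/529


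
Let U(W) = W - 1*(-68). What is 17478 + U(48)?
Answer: 17594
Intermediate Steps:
U(W) = 68 + W (U(W) = W + 68 = 68 + W)
17478 + U(48) = 17478 + (68 + 48) = 17478 + 116 = 17594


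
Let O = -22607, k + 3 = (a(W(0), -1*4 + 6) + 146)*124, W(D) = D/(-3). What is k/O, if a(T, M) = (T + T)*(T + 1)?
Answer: -18101/22607 ≈ -0.80068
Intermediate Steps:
W(D) = -D/3 (W(D) = D*(-⅓) = -D/3)
a(T, M) = 2*T*(1 + T) (a(T, M) = (2*T)*(1 + T) = 2*T*(1 + T))
k = 18101 (k = -3 + (2*(-⅓*0)*(1 - ⅓*0) + 146)*124 = -3 + (2*0*(1 + 0) + 146)*124 = -3 + (2*0*1 + 146)*124 = -3 + (0 + 146)*124 = -3 + 146*124 = -3 + 18104 = 18101)
k/O = 18101/(-22607) = 18101*(-1/22607) = -18101/22607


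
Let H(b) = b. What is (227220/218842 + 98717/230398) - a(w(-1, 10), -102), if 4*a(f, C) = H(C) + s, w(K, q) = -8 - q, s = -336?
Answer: 1398756895619/12605189779 ≈ 110.97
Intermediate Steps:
a(f, C) = -84 + C/4 (a(f, C) = (C - 336)/4 = (-336 + C)/4 = -84 + C/4)
(227220/218842 + 98717/230398) - a(w(-1, 10), -102) = (227220/218842 + 98717/230398) - (-84 + (¼)*(-102)) = (227220*(1/218842) + 98717*(1/230398)) - (-84 - 51/2) = (113610/109421 + 98717/230398) - 1*(-219/2) = 36977229637/25210379558 + 219/2 = 1398756895619/12605189779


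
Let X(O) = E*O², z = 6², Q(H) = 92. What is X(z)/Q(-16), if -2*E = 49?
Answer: -7938/23 ≈ -345.13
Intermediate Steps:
E = -49/2 (E = -½*49 = -49/2 ≈ -24.500)
z = 36
X(O) = -49*O²/2
X(z)/Q(-16) = -49/2*36²/92 = -49/2*1296*(1/92) = -31752*1/92 = -7938/23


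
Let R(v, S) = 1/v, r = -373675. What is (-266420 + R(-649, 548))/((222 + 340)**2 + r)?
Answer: 57635527/12510773 ≈ 4.6069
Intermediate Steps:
(-266420 + R(-649, 548))/((222 + 340)**2 + r) = (-266420 + 1/(-649))/((222 + 340)**2 - 373675) = (-266420 - 1/649)/(562**2 - 373675) = -172906581/(649*(315844 - 373675)) = -172906581/649/(-57831) = -172906581/649*(-1/57831) = 57635527/12510773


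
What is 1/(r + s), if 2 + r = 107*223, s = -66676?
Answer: -1/42817 ≈ -2.3355e-5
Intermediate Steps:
r = 23859 (r = -2 + 107*223 = -2 + 23861 = 23859)
1/(r + s) = 1/(23859 - 66676) = 1/(-42817) = -1/42817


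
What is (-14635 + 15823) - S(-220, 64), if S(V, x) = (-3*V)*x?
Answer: -41052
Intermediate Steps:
S(V, x) = -3*V*x
(-14635 + 15823) - S(-220, 64) = (-14635 + 15823) - (-3)*(-220)*64 = 1188 - 1*42240 = 1188 - 42240 = -41052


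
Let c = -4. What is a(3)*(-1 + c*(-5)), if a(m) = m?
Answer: 57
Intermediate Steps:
a(3)*(-1 + c*(-5)) = 3*(-1 - 4*(-5)) = 3*(-1 + 20) = 3*19 = 57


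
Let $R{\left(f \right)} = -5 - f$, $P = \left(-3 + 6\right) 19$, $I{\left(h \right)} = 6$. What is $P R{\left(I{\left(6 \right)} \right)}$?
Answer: $-627$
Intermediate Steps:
$P = 57$ ($P = 3 \cdot 19 = 57$)
$P R{\left(I{\left(6 \right)} \right)} = 57 \left(-5 - 6\right) = 57 \left(-11\right) = -627$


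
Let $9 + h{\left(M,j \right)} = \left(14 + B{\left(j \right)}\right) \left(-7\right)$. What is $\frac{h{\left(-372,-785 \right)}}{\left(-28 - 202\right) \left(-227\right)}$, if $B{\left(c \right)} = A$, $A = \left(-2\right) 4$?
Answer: $- \frac{51}{52210} \approx -0.00097683$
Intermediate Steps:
$A = -8$
$B{\left(c \right)} = -8$
$h{\left(M,j \right)} = -51$ ($h{\left(M,j \right)} = -9 + \left(14 - 8\right) \left(-7\right) = -9 + 6 \left(-7\right) = -9 - 42 = -51$)
$\frac{h{\left(-372,-785 \right)}}{\left(-28 - 202\right) \left(-227\right)} = - \frac{51}{\left(-28 - 202\right) \left(-227\right)} = - \frac{51}{\left(-230\right) \left(-227\right)} = - \frac{51}{52210}$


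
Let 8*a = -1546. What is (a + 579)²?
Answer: 2380849/16 ≈ 1.4880e+5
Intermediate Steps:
a = -773/4 (a = (⅛)*(-1546) = -773/4 ≈ -193.25)
(a + 579)² = (-773/4 + 579)² = (1543/4)² = 2380849/16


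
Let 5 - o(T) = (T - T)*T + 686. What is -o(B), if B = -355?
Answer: 681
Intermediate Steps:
o(T) = -681 (o(T) = 5 - ((T - T)*T + 686) = 5 - (0*T + 686) = 5 - (0 + 686) = 5 - 1*686 = 5 - 686 = -681)
-o(B) = -1*(-681) = 681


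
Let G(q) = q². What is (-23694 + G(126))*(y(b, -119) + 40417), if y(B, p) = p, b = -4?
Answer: -315049764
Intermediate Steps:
(-23694 + G(126))*(y(b, -119) + 40417) = (-23694 + 126²)*(-119 + 40417) = (-23694 + 15876)*40298 = -7818*40298 = -315049764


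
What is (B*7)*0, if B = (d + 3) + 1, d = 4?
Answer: 0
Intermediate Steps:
B = 8 (B = (4 + 3) + 1 = 7 + 1 = 8)
(B*7)*0 = (8*7)*0 = 56*0 = 0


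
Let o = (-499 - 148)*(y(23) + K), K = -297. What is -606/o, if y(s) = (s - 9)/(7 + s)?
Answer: -4545/1438928 ≈ -0.0031586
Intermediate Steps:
y(s) = (-9 + s)/(7 + s)
o = 2877856/15 (o = (-499 - 148)*((-9 + 23)/(7 + 23) - 297) = -647*(14/30 - 297) = -647*((1/30)*14 - 297) = -647*(7/15 - 297) = -647*(-4448/15) = 2877856/15 ≈ 1.9186e+5)
-606/o = -606/2877856/15 = -606*15/2877856 = -4545/1438928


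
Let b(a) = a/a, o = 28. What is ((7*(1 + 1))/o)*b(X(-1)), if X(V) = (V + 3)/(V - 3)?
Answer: ½ ≈ 0.50000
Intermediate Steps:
X(V) = (3 + V)/(-3 + V)
b(a) = 1
((7*(1 + 1))/o)*b(X(-1)) = ((7*(1 + 1))/28)*1 = ((7*2)*(1/28))*1 = (14*(1/28))*1 = (½)*1 = ½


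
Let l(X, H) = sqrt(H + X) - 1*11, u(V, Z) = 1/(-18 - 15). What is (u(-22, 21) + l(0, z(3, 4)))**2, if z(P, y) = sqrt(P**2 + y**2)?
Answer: 137941/1089 - 728*sqrt(5)/33 ≈ 77.339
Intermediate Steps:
u(V, Z) = -1/33 (u(V, Z) = 1/(-33) = -1/33)
l(X, H) = -11 + sqrt(H + X) (l(X, H) = sqrt(H + X) - 11 = -11 + sqrt(H + X))
(u(-22, 21) + l(0, z(3, 4)))**2 = (-1/33 + (-11 + sqrt(sqrt(3**2 + 4**2) + 0)))**2 = (-1/33 + (-11 + sqrt(sqrt(9 + 16) + 0)))**2 = (-1/33 + (-11 + sqrt(sqrt(25) + 0)))**2 = (-1/33 + (-11 + sqrt(5 + 0)))**2 = (-1/33 + (-11 + sqrt(5)))**2 = (-364/33 + sqrt(5))**2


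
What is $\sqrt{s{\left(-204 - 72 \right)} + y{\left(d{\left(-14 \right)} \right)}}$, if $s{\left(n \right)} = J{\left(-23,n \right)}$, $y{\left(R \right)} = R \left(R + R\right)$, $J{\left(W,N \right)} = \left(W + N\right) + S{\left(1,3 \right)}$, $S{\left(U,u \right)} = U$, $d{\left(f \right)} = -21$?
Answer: $2 \sqrt{146} \approx 24.166$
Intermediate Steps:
$J{\left(W,N \right)} = 1 + N + W$ ($J{\left(W,N \right)} = \left(W + N\right) + 1 = \left(N + W\right) + 1 = 1 + N + W$)
$y{\left(R \right)} = 2 R^{2}$ ($y{\left(R \right)} = R 2 R = 2 R^{2}$)
$s{\left(n \right)} = -22 + n$ ($s{\left(n \right)} = 1 + n - 23 = -22 + n$)
$\sqrt{s{\left(-204 - 72 \right)} + y{\left(d{\left(-14 \right)} \right)}} = \sqrt{\left(-22 - 276\right) + 2 \left(-21\right)^{2}} = \sqrt{\left(-22 - 276\right) + 2 \cdot 441} = \sqrt{-298 + 882} = \sqrt{584} = 2 \sqrt{146}$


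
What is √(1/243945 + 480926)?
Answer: √3179944859689455/81315 ≈ 693.49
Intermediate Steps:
√(1/243945 + 480926) = √(117319493071/243945) = √3179944859689455/81315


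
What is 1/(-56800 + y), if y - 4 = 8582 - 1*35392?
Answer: -1/83606 ≈ -1.1961e-5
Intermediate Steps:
y = -26806 (y = 4 + (8582 - 1*35392) = 4 + (8582 - 35392) = 4 - 26810 = -26806)
1/(-56800 + y) = 1/(-56800 - 26806) = 1/(-83606) = -1/83606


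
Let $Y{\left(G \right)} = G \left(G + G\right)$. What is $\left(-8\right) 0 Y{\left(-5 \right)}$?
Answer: $0$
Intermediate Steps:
$Y{\left(G \right)} = 2 G^{2}$ ($Y{\left(G \right)} = G 2 G = 2 G^{2}$)
$\left(-8\right) 0 Y{\left(-5 \right)} = \left(-8\right) 0 \cdot 2 \left(-5\right)^{2} = 0 \cdot 2 \cdot 25 = 0 \cdot 50 = 0$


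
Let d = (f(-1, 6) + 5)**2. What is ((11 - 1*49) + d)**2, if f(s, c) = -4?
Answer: 1369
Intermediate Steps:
d = 1 (d = (-4 + 5)**2 = 1**2 = 1)
((11 - 1*49) + d)**2 = ((11 - 1*49) + 1)**2 = ((11 - 49) + 1)**2 = (-38 + 1)**2 = (-37)**2 = 1369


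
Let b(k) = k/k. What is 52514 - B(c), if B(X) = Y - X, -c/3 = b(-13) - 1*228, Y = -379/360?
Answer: 19150579/360 ≈ 53196.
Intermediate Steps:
Y = -379/360 (Y = -379*1/360 = -379/360 ≈ -1.0528)
b(k) = 1
c = 681 (c = -3*(1 - 1*228) = -3*(1 - 228) = -3*(-227) = 681)
B(X) = -379/360 - X
52514 - B(c) = 52514 - (-379/360 - 1*681) = 52514 - (-379/360 - 681) = 52514 - 1*(-245539/360) = 52514 + 245539/360 = 19150579/360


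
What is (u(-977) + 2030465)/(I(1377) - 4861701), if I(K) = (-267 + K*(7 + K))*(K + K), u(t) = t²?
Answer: 331666/582543117 ≈ 0.00056934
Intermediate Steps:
I(K) = 2*K*(-267 + K*(7 + K)) (I(K) = (-267 + K*(7 + K))*(2*K) = 2*K*(-267 + K*(7 + K)))
(u(-977) + 2030465)/(I(1377) - 4861701) = ((-977)² + 2030465)/(2*1377*(-267 + 1377² + 7*1377) - 4861701) = (954529 + 2030465)/(2*1377*(-267 + 1896129 + 9639) - 4861701) = 2984994/(2*1377*1905501 - 4861701) = 2984994/(5247749754 - 4861701) = 2984994/5242888053 = 2984994*(1/5242888053) = 331666/582543117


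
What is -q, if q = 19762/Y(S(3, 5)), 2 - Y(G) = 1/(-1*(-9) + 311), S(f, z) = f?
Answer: -6323840/639 ≈ -9896.5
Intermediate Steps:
Y(G) = 639/320 (Y(G) = 2 - 1/(-1*(-9) + 311) = 2 - 1/(9 + 311) = 2 - 1/320 = 639/320)
q = 6323840/639 (q = 19762/(639/320) = 19762*(320/639) = 6323840/639 ≈ 9896.5)
-q = -1*6323840/639 = -6323840/639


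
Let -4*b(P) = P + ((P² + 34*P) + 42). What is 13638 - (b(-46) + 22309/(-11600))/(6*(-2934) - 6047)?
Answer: 3741605509291/274351600 ≈ 13638.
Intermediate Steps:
b(P) = -21/2 - 35*P/4 - P²/4 (b(P) = -(P + ((P² + 34*P) + 42))/4 = -(P + (42 + P² + 34*P))/4 = -(42 + P² + 35*P)/4 = -21/2 - 35*P/4 - P²/4)
13638 - (b(-46) + 22309/(-11600))/(6*(-2934) - 6047) = 13638 - ((-21/2 - 35/4*(-46) - ¼*(-46)²) + 22309/(-11600))/(6*(-2934) - 6047) = 13638 - ((-21/2 + 805/2 - ¼*2116) + 22309*(-1/11600))/(-17604 - 6047) = 13638 - ((-21/2 + 805/2 - 529) - 22309/11600)/(-23651) = 13638 - (-137 - 22309/11600)*(-1)/23651 = 13638 - (-1611509)*(-1)/(11600*23651) = 13638 - 1*1611509/274351600 = 13638 - 1611509/274351600 = 3741605509291/274351600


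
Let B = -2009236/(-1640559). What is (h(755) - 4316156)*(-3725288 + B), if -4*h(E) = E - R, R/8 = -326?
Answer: 909777701558593967/56571 ≈ 1.6082e+13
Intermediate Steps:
R = -2608 (R = 8*(-326) = -2608)
h(E) = -652 - E/4 (h(E) = -(E - 1*(-2608))/4 = -(E + 2608)/4 = -(2608 + E)/4 = -652 - E/4)
B = 69284/56571 (B = -2009236*(-1/1640559) = 69284/56571 ≈ 1.2247)
(h(755) - 4316156)*(-3725288 + B) = ((-652 - ¼*755) - 4316156)*(-3725288 + 69284/56571) = ((-652 - 755/4) - 4316156)*(-210743198164/56571) = (-3363/4 - 4316156)*(-210743198164/56571) = -17267987/4*(-210743198164/56571) = 909777701558593967/56571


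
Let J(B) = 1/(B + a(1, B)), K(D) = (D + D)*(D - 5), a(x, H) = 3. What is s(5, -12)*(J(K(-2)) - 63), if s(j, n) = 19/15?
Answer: -37088/465 ≈ -79.759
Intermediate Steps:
s(j, n) = 19/15 (s(j, n) = 19*(1/15) = 19/15)
K(D) = 2*D*(-5 + D) (K(D) = (2*D)*(-5 + D) = 2*D*(-5 + D))
J(B) = 1/(3 + B) (J(B) = 1/(B + 3) = 1/(3 + B))
s(5, -12)*(J(K(-2)) - 63) = 19*(1/(3 + 2*(-2)*(-5 - 2)) - 63)/15 = 19*(1/(3 + 2*(-2)*(-7)) - 63)/15 = 19*(1/(3 + 28) - 63)/15 = 19*(1/31 - 63)/15 = (19/15)*(-1952/31) = -37088/465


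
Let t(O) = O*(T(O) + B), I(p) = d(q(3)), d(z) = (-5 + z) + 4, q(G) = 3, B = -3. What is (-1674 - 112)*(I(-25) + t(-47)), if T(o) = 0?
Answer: -255398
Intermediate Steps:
d(z) = -1 + z
I(p) = 2 (I(p) = -1 + 3 = 2)
t(O) = -3*O (t(O) = O*(0 - 3) = O*(-3) = -3*O)
(-1674 - 112)*(I(-25) + t(-47)) = (-1674 - 112)*(2 - 3*(-47)) = -1786*(2 + 141) = -1786*143 = -255398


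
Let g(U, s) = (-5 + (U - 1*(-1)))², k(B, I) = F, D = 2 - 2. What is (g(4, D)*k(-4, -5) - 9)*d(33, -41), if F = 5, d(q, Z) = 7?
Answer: -63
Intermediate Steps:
D = 0
k(B, I) = 5
g(U, s) = (-4 + U)² (g(U, s) = (-5 + (U + 1))² = (-5 + (1 + U))² = (-4 + U)²)
(g(4, D)*k(-4, -5) - 9)*d(33, -41) = ((-4 + 4)²*5 - 9)*7 = (0²*5 - 9)*7 = (0*5 - 9)*7 = (0 - 9)*7 = -9*7 = -63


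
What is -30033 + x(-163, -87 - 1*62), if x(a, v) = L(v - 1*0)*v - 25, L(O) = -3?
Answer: -29611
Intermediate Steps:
x(a, v) = -25 - 3*v (x(a, v) = -3*v - 25 = -25 - 3*v)
-30033 + x(-163, -87 - 1*62) = -30033 + (-25 - 3*(-87 - 1*62)) = -30033 + (-25 - 3*(-87 - 62)) = -30033 + (-25 - 3*(-149)) = -30033 + (-25 + 447) = -30033 + 422 = -29611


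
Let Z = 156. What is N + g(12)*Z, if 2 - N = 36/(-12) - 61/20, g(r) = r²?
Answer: 449441/20 ≈ 22472.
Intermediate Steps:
N = 161/20 (N = 2 - (36/(-12) - 61/20) = 2 - (36*(-1/12) - 61*1/20) = 2 - (-3 - 61/20) = 2 - 1*(-121/20) = 2 + 121/20 = 161/20 ≈ 8.0500)
N + g(12)*Z = 161/20 + 12²*156 = 161/20 + 144*156 = 161/20 + 22464 = 449441/20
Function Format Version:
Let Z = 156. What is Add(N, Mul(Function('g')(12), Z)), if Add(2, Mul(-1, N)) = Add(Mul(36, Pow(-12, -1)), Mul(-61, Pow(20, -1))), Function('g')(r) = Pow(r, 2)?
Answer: Rational(449441, 20) ≈ 22472.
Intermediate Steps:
N = Rational(161, 20) (N = Add(2, Mul(-1, Add(Mul(36, Pow(-12, -1)), Mul(-61, Pow(20, -1))))) = Add(2, Mul(-1, Add(Mul(36, Rational(-1, 12)), Mul(-61, Rational(1, 20))))) = Add(2, Mul(-1, Add(-3, Rational(-61, 20)))) = Add(2, Mul(-1, Rational(-121, 20))) = Add(2, Rational(121, 20)) = Rational(161, 20) ≈ 8.0500)
Add(N, Mul(Function('g')(12), Z)) = Add(Rational(161, 20), Mul(Pow(12, 2), 156)) = Add(Rational(161, 20), Mul(144, 156)) = Add(Rational(161, 20), 22464) = Rational(449441, 20)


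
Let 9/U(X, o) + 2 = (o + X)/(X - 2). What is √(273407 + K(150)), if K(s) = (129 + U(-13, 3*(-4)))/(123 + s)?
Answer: √2264086461/91 ≈ 522.88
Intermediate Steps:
U(X, o) = 9/(-2 + (X + o)/(-2 + X)) (U(X, o) = 9/(-2 + (o + X)/(X - 2)) = 9/(-2 + (X + o)/(-2 + X)))
K(s) = 102/(123 + s) (K(s) = (129 + 9*(-2 - 13)/(4 + 3*(-4) - 1*(-13)))/(123 + s) = (129 + 9*(-15)/(4 - 12 + 13))/(123 + s) = (129 + 9*(-15)/5)/(123 + s) = (129 + 9*(⅕)*(-15))/(123 + s) = (129 - 27)/(123 + s) = 102/(123 + s))
√(273407 + K(150)) = √(273407 + 102/(123 + 150)) = √(273407 + 102/273) = √(273407 + 102*(1/273)) = √(273407 + 34/91) = √(24880071/91) = √2264086461/91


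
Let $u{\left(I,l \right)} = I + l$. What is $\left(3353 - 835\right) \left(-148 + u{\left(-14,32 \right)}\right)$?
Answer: $-327340$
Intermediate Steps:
$\left(3353 - 835\right) \left(-148 + u{\left(-14,32 \right)}\right) = \left(3353 - 835\right) \left(-148 + \left(-14 + 32\right)\right) = 2518 \left(-148 + 18\right) = 2518 \left(-130\right) = -327340$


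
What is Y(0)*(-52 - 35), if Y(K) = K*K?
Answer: 0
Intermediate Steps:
Y(K) = K²
Y(0)*(-52 - 35) = 0²*(-52 - 35) = 0*(-87) = 0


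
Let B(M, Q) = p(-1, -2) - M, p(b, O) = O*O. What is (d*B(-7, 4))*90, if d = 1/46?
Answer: 495/23 ≈ 21.522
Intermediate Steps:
d = 1/46 ≈ 0.021739
p(b, O) = O²
B(M, Q) = 4 - M (B(M, Q) = (-2)² - M = 4 - M)
(d*B(-7, 4))*90 = ((4 - 1*(-7))/46)*90 = ((4 + 7)/46)*90 = ((1/46)*11)*90 = (11/46)*90 = 495/23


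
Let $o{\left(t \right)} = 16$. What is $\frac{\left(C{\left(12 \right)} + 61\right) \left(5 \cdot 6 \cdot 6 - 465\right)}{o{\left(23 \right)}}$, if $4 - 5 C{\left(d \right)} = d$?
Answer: $- \frac{16929}{16} \approx -1058.1$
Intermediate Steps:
$C{\left(d \right)} = \frac{4}{5} - \frac{d}{5}$
$\frac{\left(C{\left(12 \right)} + 61\right) \left(5 \cdot 6 \cdot 6 - 465\right)}{o{\left(23 \right)}} = \frac{\left(\left(\frac{4}{5} - \frac{12}{5}\right) + 61\right) \left(5 \cdot 6 \cdot 6 - 465\right)}{16} = \left(\left(\frac{4}{5} - \frac{12}{5}\right) + 61\right) \left(30 \cdot 6 - 465\right) \frac{1}{16} = \left(- \frac{8}{5} + 61\right) \left(180 - 465\right) \frac{1}{16} = \frac{297}{5} \left(-285\right) \frac{1}{16} = \left(-16929\right) \frac{1}{16} = - \frac{16929}{16}$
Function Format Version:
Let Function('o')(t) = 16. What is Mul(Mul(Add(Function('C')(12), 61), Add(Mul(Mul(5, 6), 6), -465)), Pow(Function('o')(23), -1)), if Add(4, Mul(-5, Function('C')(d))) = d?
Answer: Rational(-16929, 16) ≈ -1058.1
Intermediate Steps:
Function('C')(d) = Add(Rational(4, 5), Mul(Rational(-1, 5), d))
Mul(Mul(Add(Function('C')(12), 61), Add(Mul(Mul(5, 6), 6), -465)), Pow(Function('o')(23), -1)) = Mul(Mul(Add(Add(Rational(4, 5), Mul(Rational(-1, 5), 12)), 61), Add(Mul(Mul(5, 6), 6), -465)), Pow(16, -1)) = Mul(Mul(Add(Add(Rational(4, 5), Rational(-12, 5)), 61), Add(Mul(30, 6), -465)), Rational(1, 16)) = Mul(Mul(Add(Rational(-8, 5), 61), Add(180, -465)), Rational(1, 16)) = Mul(Mul(Rational(297, 5), -285), Rational(1, 16)) = Mul(-16929, Rational(1, 16)) = Rational(-16929, 16)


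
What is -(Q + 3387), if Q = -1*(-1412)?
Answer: -4799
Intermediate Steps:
Q = 1412
-(Q + 3387) = -(1412 + 3387) = -1*4799 = -4799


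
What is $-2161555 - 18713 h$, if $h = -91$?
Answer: $-458672$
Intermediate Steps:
$-2161555 - 18713 h = -2161555 - -1702883 = -2161555 + 1702883 = -458672$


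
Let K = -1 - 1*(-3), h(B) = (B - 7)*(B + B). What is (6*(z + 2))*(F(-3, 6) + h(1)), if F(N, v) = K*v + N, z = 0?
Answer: -36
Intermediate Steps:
h(B) = 2*B*(-7 + B) (h(B) = (-7 + B)*(2*B) = 2*B*(-7 + B))
K = 2 (K = -1 + 3 = 2)
F(N, v) = N + 2*v (F(N, v) = 2*v + N = N + 2*v)
(6*(z + 2))*(F(-3, 6) + h(1)) = (6*(0 + 2))*((-3 + 2*6) + 2*1*(-7 + 1)) = (6*2)*((-3 + 12) + 2*1*(-6)) = 12*(9 - 12) = 12*(-3) = -36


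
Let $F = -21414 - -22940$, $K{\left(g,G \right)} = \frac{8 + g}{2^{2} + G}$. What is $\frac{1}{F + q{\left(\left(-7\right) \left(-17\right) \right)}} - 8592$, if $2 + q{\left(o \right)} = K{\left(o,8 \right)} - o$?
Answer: $- \frac{145952292}{16987} \approx -8592.0$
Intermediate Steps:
$K{\left(g,G \right)} = \frac{8 + g}{4 + G}$
$q{\left(o \right)} = - \frac{4}{3} - \frac{11 o}{12}$ ($q{\left(o \right)} = -2 - \left(o - \frac{8 + o}{4 + 8}\right) = -2 - \left(o - \frac{8 + o}{12}\right) = -2 - \left(- \frac{2}{3} + \frac{11 o}{12}\right) = - \frac{4}{3} - \frac{11 o}{12}$)
$F = 1526$ ($F = -21414 + 22940 = 1526$)
$\frac{1}{F + q{\left(\left(-7\right) \left(-17\right) \right)}} - 8592 = \frac{1}{1526 - \left(\frac{4}{3} + \frac{11 \left(\left(-7\right) \left(-17\right)\right)}{12}\right)} - 8592 = \frac{1}{1526 - \frac{1325}{12}} - 8592 = \frac{1}{\frac{16987}{12}} - 8592 = \frac{12}{16987} - 8592 = - \frac{145952292}{16987}$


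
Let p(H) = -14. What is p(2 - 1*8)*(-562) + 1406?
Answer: 9274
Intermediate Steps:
p(2 - 1*8)*(-562) + 1406 = -14*(-562) + 1406 = 7868 + 1406 = 9274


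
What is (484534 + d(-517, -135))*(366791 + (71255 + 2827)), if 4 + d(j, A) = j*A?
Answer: 244386925725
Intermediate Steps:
d(j, A) = -4 + A*j (d(j, A) = -4 + j*A = -4 + A*j)
(484534 + d(-517, -135))*(366791 + (71255 + 2827)) = (484534 + (-4 - 135*(-517)))*(366791 + (71255 + 2827)) = (484534 + (-4 + 69795))*(366791 + 74082) = (484534 + 69791)*440873 = 554325*440873 = 244386925725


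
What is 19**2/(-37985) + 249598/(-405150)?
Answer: -962723918/1538962275 ≈ -0.62557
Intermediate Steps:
19**2/(-37985) + 249598/(-405150) = 361*(-1/37985) + 249598*(-1/405150) = -361/37985 - 124799/202575 = -962723918/1538962275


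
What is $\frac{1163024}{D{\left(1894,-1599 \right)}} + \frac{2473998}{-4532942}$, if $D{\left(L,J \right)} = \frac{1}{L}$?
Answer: $\frac{4992508557530777}{2266471} \approx 2.2028 \cdot 10^{9}$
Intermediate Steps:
$\frac{1163024}{D{\left(1894,-1599 \right)}} + \frac{2473998}{-4532942} = \frac{1163024}{\frac{1}{1894}} + \frac{2473998}{-4532942} = 1163024 \frac{1}{\frac{1}{1894}} + 2473998 \left(- \frac{1}{4532942}\right) = 1163024 \cdot 1894 - \frac{1236999}{2266471} = 2202767456 - \frac{1236999}{2266471} = \frac{4992508557530777}{2266471}$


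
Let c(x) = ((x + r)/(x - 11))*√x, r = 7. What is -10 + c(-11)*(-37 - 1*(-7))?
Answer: -10 - 60*I*√11/11 ≈ -10.0 - 18.091*I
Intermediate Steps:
c(x) = √x*(7 + x)/(-11 + x) (c(x) = ((x + 7)/(x - 11))*√x = ((7 + x)/(-11 + x))*√x = √x*(7 + x)/(-11 + x))
-10 + c(-11)*(-37 - 1*(-7)) = -10 + (√(-11)*(7 - 11)/(-11 - 11))*(-37 - 1*(-7)) = -10 + ((I*√11)*(-4)/(-22))*(-37 + 7) = -10 + ((I*√11)*(-1/22)*(-4))*(-30) = -10 + (2*I*√11/11)*(-30) = -10 - 60*I*√11/11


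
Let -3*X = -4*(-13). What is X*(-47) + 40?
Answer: 2564/3 ≈ 854.67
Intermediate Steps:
X = -52/3 (X = -(-4)*(-13)/3 = -⅓*52 = -52/3 ≈ -17.333)
X*(-47) + 40 = -52/3*(-47) + 40 = 2444/3 + 40 = 2564/3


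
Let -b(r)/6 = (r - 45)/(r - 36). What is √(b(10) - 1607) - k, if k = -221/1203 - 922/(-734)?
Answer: -473476/441501 + 2*I*√68237/13 ≈ -1.0724 + 40.188*I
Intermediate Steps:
b(r) = -6*(-45 + r)/(-36 + r) (b(r) = -6*(r - 45)/(r - 36) = -6*(-45 + r)/(-36 + r))
k = 473476/441501 (k = -221*1/1203 - 922*(-1/734) = -221/1203 + 461/367 = 473476/441501 ≈ 1.0724)
√(b(10) - 1607) - k = √(6*(45 - 1*10)/(-36 + 10) - 1607) - 1*473476/441501 = √(6*(45 - 10)/(-26) - 1607) - 473476/441501 = √(6*(-1/26)*35 - 1607) - 473476/441501 = √(-105/13 - 1607) - 473476/441501 = √(-20996/13) - 473476/441501 = 2*I*√68237/13 - 473476/441501 = -473476/441501 + 2*I*√68237/13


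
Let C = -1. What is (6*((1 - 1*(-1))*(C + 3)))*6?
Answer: 144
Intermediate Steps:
(6*((1 - 1*(-1))*(C + 3)))*6 = (6*((1 - 1*(-1))*(-1 + 3)))*6 = (6*((1 + 1)*2))*6 = (6*(2*2))*6 = (6*4)*6 = 24*6 = 144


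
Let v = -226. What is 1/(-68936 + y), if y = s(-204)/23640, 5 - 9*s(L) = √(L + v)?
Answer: -624102667401960/43023141465354691291 + 42552*I*√430/43023141465354691291 ≈ -1.4506e-5 + 2.0509e-14*I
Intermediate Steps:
s(L) = 5/9 - √(-226 + L)/9 (s(L) = 5/9 - √(L - 226)/9 = 5/9 - √(-226 + L)/9)
y = 1/42552 - I*√430/212760 (y = (5/9 - √(-226 - 204)/9)/23640 = (5/9 - I*√430/9)*(1/23640) = 1/42552 - I*√430/212760 ≈ 2.3501e-5 - 9.7464e-5*I)
1/(-68936 + y) = 1/(-68936 + (1/42552 - I*√430/212760)) = 1/(-2933364671/42552 - I*√430/212760)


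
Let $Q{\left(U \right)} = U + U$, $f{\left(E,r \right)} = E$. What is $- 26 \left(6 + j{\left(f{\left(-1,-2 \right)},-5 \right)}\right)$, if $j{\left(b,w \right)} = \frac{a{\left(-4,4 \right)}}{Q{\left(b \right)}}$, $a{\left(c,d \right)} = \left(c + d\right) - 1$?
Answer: $-169$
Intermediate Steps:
$a{\left(c,d \right)} = -1 + c + d$
$Q{\left(U \right)} = 2 U$
$j{\left(b,w \right)} = - \frac{1}{2 b}$ ($j{\left(b,w \right)} = \frac{-1 - 4 + 4}{2 b} = - \frac{1}{2 b}$)
$- 26 \left(6 + j{\left(f{\left(-1,-2 \right)},-5 \right)}\right) = - 26 \left(6 - \frac{1}{2 \left(-1\right)}\right) = - 26 \left(6 - - \frac{1}{2}\right) = - 26 \left(6 + \frac{1}{2}\right) = \left(-26\right) \frac{13}{2} = -169$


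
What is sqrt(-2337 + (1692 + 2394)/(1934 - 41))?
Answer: I*sqrt(929642835)/631 ≈ 48.32*I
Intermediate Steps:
sqrt(-2337 + (1692 + 2394)/(1934 - 41)) = sqrt(-2337 + 4086/1893) = sqrt(-2337 + 4086*(1/1893)) = sqrt(-2337 + 1362/631) = sqrt(-1473285/631) = I*sqrt(929642835)/631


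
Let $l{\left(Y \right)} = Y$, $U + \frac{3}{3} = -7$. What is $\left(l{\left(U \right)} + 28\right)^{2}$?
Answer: $400$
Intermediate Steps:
$U = -8$ ($U = -1 - 7 = -8$)
$\left(l{\left(U \right)} + 28\right)^{2} = \left(-8 + 28\right)^{2} = 20^{2} = 400$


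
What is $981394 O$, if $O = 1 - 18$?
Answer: $-16683698$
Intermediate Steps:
$O = -17$ ($O = 1 - 18 = -17$)
$981394 O = 981394 \left(-17\right) = -16683698$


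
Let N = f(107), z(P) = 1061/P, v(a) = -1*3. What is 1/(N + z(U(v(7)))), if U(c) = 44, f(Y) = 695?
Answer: 44/31641 ≈ 0.0013906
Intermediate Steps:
v(a) = -3
N = 695
1/(N + z(U(v(7)))) = 1/(695 + 1061/44) = 1/(31641/44) = 44/31641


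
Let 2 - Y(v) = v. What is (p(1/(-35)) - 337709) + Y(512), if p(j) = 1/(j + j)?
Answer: -676473/2 ≈ -3.3824e+5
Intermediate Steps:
Y(v) = 2 - v
p(j) = 1/(2*j)
(p(1/(-35)) - 337709) + Y(512) = (1/(2*(1/(-35))) - 337709) + (2 - 1*512) = (1/(2*(-1/35)) - 337709) + (2 - 512) = ((½)*(-35) - 337709) - 510 = (-35/2 - 337709) - 510 = -675453/2 - 510 = -676473/2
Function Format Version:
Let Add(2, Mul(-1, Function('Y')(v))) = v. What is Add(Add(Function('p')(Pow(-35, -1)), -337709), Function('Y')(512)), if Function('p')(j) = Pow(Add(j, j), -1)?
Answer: Rational(-676473, 2) ≈ -3.3824e+5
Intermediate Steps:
Function('Y')(v) = Add(2, Mul(-1, v))
Function('p')(j) = Mul(Rational(1, 2), Pow(j, -1)) (Function('p')(j) = Pow(Mul(2, j), -1) = Mul(Rational(1, 2), Pow(j, -1)))
Add(Add(Function('p')(Pow(-35, -1)), -337709), Function('Y')(512)) = Add(Add(Mul(Rational(1, 2), Pow(Pow(-35, -1), -1)), -337709), Add(2, Mul(-1, 512))) = Add(Add(Mul(Rational(1, 2), Pow(Rational(-1, 35), -1)), -337709), Add(2, -512)) = Add(Add(Mul(Rational(1, 2), -35), -337709), -510) = Add(Add(Rational(-35, 2), -337709), -510) = Add(Rational(-675453, 2), -510) = Rational(-676473, 2)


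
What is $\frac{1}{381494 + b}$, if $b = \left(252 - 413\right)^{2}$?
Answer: $\frac{1}{407415} \approx 2.4545 \cdot 10^{-6}$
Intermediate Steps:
$b = 25921$ ($b = \left(-161\right)^{2} = 25921$)
$\frac{1}{381494 + b} = \frac{1}{381494 + 25921} = \frac{1}{407415}$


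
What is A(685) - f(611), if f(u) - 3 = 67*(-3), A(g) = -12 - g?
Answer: -499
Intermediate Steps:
f(u) = -198 (f(u) = 3 + 67*(-3) = 3 - 201 = -198)
A(685) - f(611) = (-12 - 1*685) - 1*(-198) = (-12 - 685) + 198 = -697 + 198 = -499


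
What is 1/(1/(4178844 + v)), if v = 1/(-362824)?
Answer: 1516184895455/362824 ≈ 4.1788e+6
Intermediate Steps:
v = -1/362824 ≈ -2.7562e-6
1/(1/(4178844 + v)) = 1/(1/(4178844 - 1/362824)) = 1/(1/(1516184895455/362824)) = 1/(362824/1516184895455) = 1516184895455/362824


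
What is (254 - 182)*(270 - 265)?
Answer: 360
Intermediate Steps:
(254 - 182)*(270 - 265) = 72*5 = 360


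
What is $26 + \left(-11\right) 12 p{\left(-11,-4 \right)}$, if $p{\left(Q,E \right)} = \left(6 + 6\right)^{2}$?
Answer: $-18982$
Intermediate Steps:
$p{\left(Q,E \right)} = 144$ ($p{\left(Q,E \right)} = 12^{2} = 144$)
$26 + \left(-11\right) 12 p{\left(-11,-4 \right)} = 26 + \left(-11\right) 12 \cdot 144 = 26 - 19008 = -18982$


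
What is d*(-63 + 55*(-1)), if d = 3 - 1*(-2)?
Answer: -590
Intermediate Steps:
d = 5 (d = 3 + 2 = 5)
d*(-63 + 55*(-1)) = 5*(-63 + 55*(-1)) = 5*(-63 - 55) = 5*(-118) = -590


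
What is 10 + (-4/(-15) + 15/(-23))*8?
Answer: 2386/345 ≈ 6.9159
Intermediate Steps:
10 + (-4/(-15) + 15/(-23))*8 = 10 + (-4*(-1/15) + 15*(-1/23))*8 = 10 + (4/15 - 15/23)*8 = 10 - 133/345*8 = 10 - 1064/345 = 2386/345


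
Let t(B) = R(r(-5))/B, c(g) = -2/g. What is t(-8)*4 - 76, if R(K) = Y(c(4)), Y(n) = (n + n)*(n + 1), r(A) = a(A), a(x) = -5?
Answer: -303/4 ≈ -75.750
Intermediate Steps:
r(A) = -5
Y(n) = 2*n*(1 + n) (Y(n) = (2*n)*(1 + n) = 2*n*(1 + n))
R(K) = -½ (R(K) = 2*(-2/4)*(1 - 2/4) = 2*(-2*¼)*(1 - 2*¼) = 2*(-½)*(1 - ½) = 2*(-½)*(½) = -½)
t(B) = -1/(2*B)
t(-8)*4 - 76 = -½/(-8)*4 - 76 = -½*(-⅛)*4 - 76 = (1/16)*4 - 76 = ¼ - 76 = -303/4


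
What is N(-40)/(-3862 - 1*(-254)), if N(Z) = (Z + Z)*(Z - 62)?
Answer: -1020/451 ≈ -2.2616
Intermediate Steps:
N(Z) = 2*Z*(-62 + Z) (N(Z) = (2*Z)*(-62 + Z) = 2*Z*(-62 + Z))
N(-40)/(-3862 - 1*(-254)) = (2*(-40)*(-62 - 40))/(-3862 - 1*(-254)) = (2*(-40)*(-102))/(-3862 + 254) = 8160/(-3608) = 8160*(-1/3608) = -1020/451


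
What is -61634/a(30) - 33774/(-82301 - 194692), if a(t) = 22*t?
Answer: -947216429/10156410 ≈ -93.263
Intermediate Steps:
-61634/a(30) - 33774/(-82301 - 194692) = -61634/(22*30) - 33774/(-82301 - 194692) = -61634/660 - 33774/(-276993) = -61634*1/660 - 33774*(-1/276993) = -30817/330 + 11258/92331 = -947216429/10156410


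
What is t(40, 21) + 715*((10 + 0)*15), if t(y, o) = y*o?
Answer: 108090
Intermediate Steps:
t(y, o) = o*y
t(40, 21) + 715*((10 + 0)*15) = 21*40 + 715*((10 + 0)*15) = 840 + 715*(10*15) = 840 + 715*150 = 840 + 107250 = 108090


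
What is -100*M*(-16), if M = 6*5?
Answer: 48000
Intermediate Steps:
M = 30
-100*M*(-16) = -3000*(-16) = -100*(-480) = 48000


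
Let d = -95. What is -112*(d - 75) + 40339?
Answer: 59379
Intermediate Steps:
-112*(d - 75) + 40339 = -112*(-95 - 75) + 40339 = -112*(-170) + 40339 = 19040 + 40339 = 59379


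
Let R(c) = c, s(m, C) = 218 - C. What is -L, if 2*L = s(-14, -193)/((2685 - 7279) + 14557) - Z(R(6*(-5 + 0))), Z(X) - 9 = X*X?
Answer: 1509326/3321 ≈ 454.48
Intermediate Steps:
Z(X) = 9 + X² (Z(X) = 9 + X*X = 9 + X²)
L = -1509326/3321 (L = ((218 - 1*(-193))/((2685 - 7279) + 14557) - (9 + (6*(-5 + 0))²))/2 = ((218 + 193)/(-4594 + 14557) - (9 + (6*(-5))²))/2 = (411/9963 - (9 + (-30)²))/2 = (411*(1/9963) - (9 + 900))/2 = (137/3321 - 1*909)/2 = (137/3321 - 909)/2 = (½)*(-3018652/3321) = -1509326/3321 ≈ -454.48)
-L = -1*(-1509326/3321) = 1509326/3321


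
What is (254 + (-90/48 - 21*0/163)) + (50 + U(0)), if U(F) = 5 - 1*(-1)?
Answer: 2465/8 ≈ 308.13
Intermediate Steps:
U(F) = 6 (U(F) = 5 + 1 = 6)
(254 + (-90/48 - 21*0/163)) + (50 + U(0)) = (254 + (-90/48 - 21*0/163)) + (50 + 6) = (254 + (-90*1/48 + 0*(1/163))) + 56 = (254 + (-15/8 + 0)) + 56 = (254 - 15/8) + 56 = 2017/8 + 56 = 2465/8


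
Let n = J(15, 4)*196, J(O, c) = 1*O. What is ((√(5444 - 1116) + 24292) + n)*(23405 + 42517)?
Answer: 1795187904 + 131844*√1082 ≈ 1.7995e+9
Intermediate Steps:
J(O, c) = O
n = 2940 (n = 15*196 = 2940)
((√(5444 - 1116) + 24292) + n)*(23405 + 42517) = ((√(5444 - 1116) + 24292) + 2940)*(23405 + 42517) = ((√4328 + 24292) + 2940)*65922 = ((2*√1082 + 24292) + 2940)*65922 = ((24292 + 2*√1082) + 2940)*65922 = (27232 + 2*√1082)*65922 = 1795187904 + 131844*√1082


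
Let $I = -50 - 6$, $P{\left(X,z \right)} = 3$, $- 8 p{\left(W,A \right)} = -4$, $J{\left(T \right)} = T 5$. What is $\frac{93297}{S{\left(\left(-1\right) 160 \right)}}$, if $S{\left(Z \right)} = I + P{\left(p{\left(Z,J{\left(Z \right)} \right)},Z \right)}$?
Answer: $- \frac{93297}{53} \approx -1760.3$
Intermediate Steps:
$J{\left(T \right)} = 5 T$
$p{\left(W,A \right)} = \frac{1}{2}$ ($p{\left(W,A \right)} = \left(- \frac{1}{8}\right) \left(-4\right) = \frac{1}{2}$)
$I = -56$ ($I = -50 - 6 = -56$)
$S{\left(Z \right)} = -53$ ($S{\left(Z \right)} = -56 + 3 = -53$)
$\frac{93297}{S{\left(\left(-1\right) 160 \right)}} = \frac{93297}{-53} = 93297 \left(- \frac{1}{53}\right) = - \frac{93297}{53}$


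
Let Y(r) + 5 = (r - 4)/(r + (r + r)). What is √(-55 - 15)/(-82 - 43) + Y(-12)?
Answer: -41/9 - I*√70/125 ≈ -4.5556 - 0.066933*I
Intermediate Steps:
Y(r) = -5 + (-4 + r)/(3*r) (Y(r) = -5 + (r - 4)/(r + (r + r)) = -5 + (-4 + r)/(r + 2*r) = -5 + (-4 + r)/((3*r)) = -5 + (-4 + r)*(1/(3*r)) = -5 + (-4 + r)/(3*r))
√(-55 - 15)/(-82 - 43) + Y(-12) = √(-55 - 15)/(-82 - 43) + (⅔)*(-2 - 7*(-12))/(-12) = √(-70)/(-125) + (⅔)*(-1/12)*(-2 + 84) = -I*√70/125 + (⅔)*(-1/12)*82 = -I*√70/125 - 41/9 = -41/9 - I*√70/125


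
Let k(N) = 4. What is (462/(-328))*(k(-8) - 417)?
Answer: 95403/164 ≈ 581.73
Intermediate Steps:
(462/(-328))*(k(-8) - 417) = (462/(-328))*(4 - 417) = (462*(-1/328))*(-413) = -231/164*(-413) = 95403/164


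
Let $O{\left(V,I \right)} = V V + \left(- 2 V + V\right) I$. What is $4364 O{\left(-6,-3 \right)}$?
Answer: $78552$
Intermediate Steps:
$O{\left(V,I \right)} = V^{2} - I V$ ($O{\left(V,I \right)} = V^{2} + - V I = V^{2} - I V$)
$4364 O{\left(-6,-3 \right)} = 4364 \left(- 6 \left(-6 - -3\right)\right) = 4364 \left(- 6 \left(-6 + 3\right)\right) = 4364 \left(\left(-6\right) \left(-3\right)\right) = 4364 \cdot 18 = 78552$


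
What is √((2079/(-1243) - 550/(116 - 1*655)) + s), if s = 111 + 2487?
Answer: √1625111195/791 ≈ 50.964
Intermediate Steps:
s = 2598
√((2079/(-1243) - 550/(116 - 1*655)) + s) = √((2079/(-1243) - 550/(116 - 1*655)) + 2598) = √((2079*(-1/1243) - 550/(116 - 655)) + 2598) = √((-189/113 - 550/(-539)) + 2598) = √((-189/113 - 550*(-1/539)) + 2598) = √((-189/113 + 50/49) + 2598) = √(-3611/5537 + 2598) = √(14381515/5537) = √1625111195/791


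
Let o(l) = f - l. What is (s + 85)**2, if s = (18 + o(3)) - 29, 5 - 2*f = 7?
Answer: 4900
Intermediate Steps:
f = -1 (f = 5/2 - 1/2*7 = 5/2 - 7/2 = -1)
o(l) = -1 - l
s = -15 (s = (18 + (-1 - 1*3)) - 29 = (18 + (-1 - 3)) - 29 = (18 - 4) - 29 = 14 - 29 = -15)
(s + 85)**2 = (-15 + 85)**2 = 70**2 = 4900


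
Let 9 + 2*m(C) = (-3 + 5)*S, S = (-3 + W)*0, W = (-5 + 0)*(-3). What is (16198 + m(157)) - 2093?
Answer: 28201/2 ≈ 14101.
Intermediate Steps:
W = 15 (W = -5*(-3) = 15)
S = 0 (S = (-3 + 15)*0 = 12*0 = 0)
m(C) = -9/2 (m(C) = -9/2 + ((-3 + 5)*0)/2 = -9/2 + (2*0)/2 = -9/2 + (1/2)*0 = -9/2 + 0 = -9/2)
(16198 + m(157)) - 2093 = (16198 - 9/2) - 2093 = 32387/2 - 2093 = 28201/2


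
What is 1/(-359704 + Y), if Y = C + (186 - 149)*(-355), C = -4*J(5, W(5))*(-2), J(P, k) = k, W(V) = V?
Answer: -1/372799 ≈ -2.6824e-6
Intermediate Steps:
C = 40 (C = -4*5*(-2) = -20*(-2) = 40)
Y = -13095 (Y = 40 + (186 - 149)*(-355) = 40 + 37*(-355) = 40 - 13135 = -13095)
1/(-359704 + Y) = 1/(-359704 - 13095) = 1/(-372799) = -1/372799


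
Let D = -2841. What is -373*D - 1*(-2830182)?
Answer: 3889875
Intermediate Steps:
-373*D - 1*(-2830182) = -373*(-2841) - 1*(-2830182) = 1059693 + 2830182 = 3889875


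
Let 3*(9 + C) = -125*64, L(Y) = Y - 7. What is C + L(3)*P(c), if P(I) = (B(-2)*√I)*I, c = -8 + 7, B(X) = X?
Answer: -8027/3 - 8*I ≈ -2675.7 - 8.0*I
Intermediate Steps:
c = -1
L(Y) = -7 + Y
C = -8027/3 (C = -9 + (-125*64)/3 = -9 + (⅓)*(-8000) = -9 - 8000/3 = -8027/3 ≈ -2675.7)
P(I) = -2*I^(3/2) (P(I) = (-2*√I)*I = -2*I^(3/2))
C + L(3)*P(c) = -8027/3 + (-7 + 3)*(-(-2)*I) = -8027/3 - (-8)*(-I) = -8027/3 - 8*I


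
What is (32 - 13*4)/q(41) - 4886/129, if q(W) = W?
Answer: -202906/5289 ≈ -38.364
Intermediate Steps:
(32 - 13*4)/q(41) - 4886/129 = (32 - 13*4)/41 - 4886/129 = (32 - 52)*(1/41) - 4886*1/129 = -20*1/41 - 4886/129 = -20/41 - 4886/129 = -202906/5289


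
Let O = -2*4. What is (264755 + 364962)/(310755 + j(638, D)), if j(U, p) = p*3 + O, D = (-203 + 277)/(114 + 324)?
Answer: 45969341/22684568 ≈ 2.0265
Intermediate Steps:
D = 37/219 (D = 74/438 = 74*(1/438) = 37/219 ≈ 0.16895)
O = -8
j(U, p) = -8 + 3*p (j(U, p) = p*3 - 8 = 3*p - 8 = -8 + 3*p)
(264755 + 364962)/(310755 + j(638, D)) = (264755 + 364962)/(310755 + (-8 + 3*(37/219))) = 629717/(310755 + (-8 + 37/73)) = 629717/(310755 - 547/73) = 629717/(22684568/73) = 629717*(73/22684568) = 45969341/22684568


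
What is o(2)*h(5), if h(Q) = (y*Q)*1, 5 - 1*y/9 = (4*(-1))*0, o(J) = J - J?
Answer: 0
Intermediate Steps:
o(J) = 0
y = 45 (y = 45 - 9*4*(-1)*0 = 45 - (-36)*0 = 45 - 9*0 = 45 + 0 = 45)
h(Q) = 45*Q (h(Q) = (45*Q)*1 = 45*Q)
o(2)*h(5) = 0*(45*5) = 0*225 = 0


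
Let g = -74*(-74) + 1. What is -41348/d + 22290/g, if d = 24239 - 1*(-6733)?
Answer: 115975721/42408411 ≈ 2.7347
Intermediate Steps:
d = 30972 (d = 24239 + 6733 = 30972)
g = 5477 (g = 5476 + 1 = 5477)
-41348/d + 22290/g = -41348/30972 + 22290/5477 = -41348*1/30972 + 22290*(1/5477) = -10337/7743 + 22290/5477 = 115975721/42408411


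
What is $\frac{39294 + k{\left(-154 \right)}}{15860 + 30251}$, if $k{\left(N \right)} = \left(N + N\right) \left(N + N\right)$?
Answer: $\frac{134158}{46111} \approx 2.9095$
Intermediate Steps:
$k{\left(N \right)} = 4 N^{2}$ ($k{\left(N \right)} = 2 N 2 N = 4 N^{2}$)
$\frac{39294 + k{\left(-154 \right)}}{15860 + 30251} = \frac{39294 + 4 \left(-154\right)^{2}}{15860 + 30251} = \frac{39294 + 4 \cdot 23716}{46111} = \left(39294 + 94864\right) \frac{1}{46111} = 134158 \cdot \frac{1}{46111} = \frac{134158}{46111}$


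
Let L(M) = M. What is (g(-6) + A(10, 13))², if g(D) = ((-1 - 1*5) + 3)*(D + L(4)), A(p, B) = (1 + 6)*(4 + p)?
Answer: 10816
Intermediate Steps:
A(p, B) = 28 + 7*p (A(p, B) = 7*(4 + p) = 28 + 7*p)
g(D) = -12 - 3*D (g(D) = ((-1 - 1*5) + 3)*(D + 4) = ((-1 - 5) + 3)*(4 + D) = (-6 + 3)*(4 + D) = -3*(4 + D) = -12 - 3*D)
(g(-6) + A(10, 13))² = ((-12 - 3*(-6)) + (28 + 7*10))² = ((-12 + 18) + (28 + 70))² = (6 + 98)² = 104² = 10816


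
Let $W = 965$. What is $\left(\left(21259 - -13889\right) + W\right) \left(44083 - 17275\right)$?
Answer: $968117304$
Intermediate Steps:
$\left(\left(21259 - -13889\right) + W\right) \left(44083 - 17275\right) = \left(\left(21259 - -13889\right) + 965\right) \left(44083 - 17275\right) = \left(\left(21259 + 13889\right) + 965\right) 26808 = \left(35148 + 965\right) 26808 = 36113 \cdot 26808 = 968117304$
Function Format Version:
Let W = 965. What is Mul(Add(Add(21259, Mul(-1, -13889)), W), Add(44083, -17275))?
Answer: 968117304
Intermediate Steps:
Mul(Add(Add(21259, Mul(-1, -13889)), W), Add(44083, -17275)) = Mul(Add(Add(21259, Mul(-1, -13889)), 965), Add(44083, -17275)) = Mul(Add(Add(21259, 13889), 965), 26808) = Mul(Add(35148, 965), 26808) = Mul(36113, 26808) = 968117304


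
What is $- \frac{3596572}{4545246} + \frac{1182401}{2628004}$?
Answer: $- \frac{2038751093321}{5972462334492} \approx -0.34136$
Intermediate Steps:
$- \frac{3596572}{4545246} + \frac{1182401}{2628004} = \left(-3596572\right) \frac{1}{4545246} + 1182401 \cdot \frac{1}{2628004} = - \frac{1798286}{2272623} + \frac{1182401}{2628004} = - \frac{2038751093321}{5972462334492}$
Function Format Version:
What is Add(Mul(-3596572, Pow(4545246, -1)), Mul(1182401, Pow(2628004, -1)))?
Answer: Rational(-2038751093321, 5972462334492) ≈ -0.34136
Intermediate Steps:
Add(Mul(-3596572, Pow(4545246, -1)), Mul(1182401, Pow(2628004, -1))) = Add(Mul(-3596572, Rational(1, 4545246)), Mul(1182401, Rational(1, 2628004))) = Add(Rational(-1798286, 2272623), Rational(1182401, 2628004)) = Rational(-2038751093321, 5972462334492)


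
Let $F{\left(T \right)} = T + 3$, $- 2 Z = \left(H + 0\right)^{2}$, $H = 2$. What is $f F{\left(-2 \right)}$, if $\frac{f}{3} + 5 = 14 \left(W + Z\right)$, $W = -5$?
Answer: $-309$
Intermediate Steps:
$Z = -2$ ($Z = - \frac{\left(2 + 0\right)^{2}}{2} = - \frac{2^{2}}{2} = \left(- \frac{1}{2}\right) 4 = -2$)
$F{\left(T \right)} = 3 + T$
$f = -309$ ($f = -15 + 3 \cdot 14 \left(-5 - 2\right) = -15 + 3 \cdot 14 \left(-7\right) = -15 + 3 \left(-98\right) = -15 - 294 = -309$)
$f F{\left(-2 \right)} = - 309 \left(3 - 2\right) = \left(-309\right) 1 = -309$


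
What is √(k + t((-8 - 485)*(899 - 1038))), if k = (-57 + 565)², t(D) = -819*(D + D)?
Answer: I*√111989162 ≈ 10583.0*I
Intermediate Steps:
t(D) = -1638*D
k = 258064 (k = 508² = 258064)
√(k + t((-8 - 485)*(899 - 1038))) = √(258064 - 1638*(-8 - 485)*(899 - 1038)) = √(258064 - (-807534)*(-139)) = √(258064 - 1638*68527) = √(258064 - 112247226) = √(-111989162) = I*√111989162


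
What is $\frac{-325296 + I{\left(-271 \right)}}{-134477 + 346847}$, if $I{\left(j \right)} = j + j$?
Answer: $- \frac{162919}{106185} \approx -1.5343$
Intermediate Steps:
$I{\left(j \right)} = 2 j$
$\frac{-325296 + I{\left(-271 \right)}}{-134477 + 346847} = \frac{-325296 + 2 \left(-271\right)}{-134477 + 346847} = \frac{-325296 - 542}{212370} = \left(-325838\right) \frac{1}{212370} = - \frac{162919}{106185}$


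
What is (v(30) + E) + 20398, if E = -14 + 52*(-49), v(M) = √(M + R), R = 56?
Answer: 17836 + √86 ≈ 17845.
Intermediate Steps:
v(M) = √(56 + M) (v(M) = √(M + 56) = √(56 + M))
E = -2562 (E = -14 - 2548 = -2562)
(v(30) + E) + 20398 = (√(56 + 30) - 2562) + 20398 = (√86 - 2562) + 20398 = (-2562 + √86) + 20398 = 17836 + √86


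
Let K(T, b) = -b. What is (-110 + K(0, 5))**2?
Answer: 13225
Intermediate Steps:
(-110 + K(0, 5))**2 = (-110 - 1*5)**2 = (-110 - 5)**2 = (-115)**2 = 13225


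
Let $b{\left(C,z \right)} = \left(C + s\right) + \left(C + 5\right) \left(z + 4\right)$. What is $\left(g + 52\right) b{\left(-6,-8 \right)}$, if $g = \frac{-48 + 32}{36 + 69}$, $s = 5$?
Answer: $\frac{5444}{35} \approx 155.54$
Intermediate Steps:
$g = - \frac{16}{105} \approx -0.15238$
$b{\left(C,z \right)} = 5 + C + \left(4 + z\right) \left(5 + C\right)$ ($b{\left(C,z \right)} = \left(C + 5\right) + \left(C + 5\right) \left(z + 4\right) = \left(5 + C\right) + \left(5 + C\right) \left(4 + z\right) = \left(5 + C\right) + \left(4 + z\right) \left(5 + C\right) = 5 + C + \left(4 + z\right) \left(5 + C\right)$)
$\left(g + 52\right) b{\left(-6,-8 \right)} = \left(- \frac{16}{105} + 52\right) \left(25 + 5 \left(-6\right) + 5 \left(-8\right) - -48\right) = \frac{5444 \left(25 - 30 - 40 + 48\right)}{105} = \frac{5444}{105} \cdot 3 = \frac{5444}{35}$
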